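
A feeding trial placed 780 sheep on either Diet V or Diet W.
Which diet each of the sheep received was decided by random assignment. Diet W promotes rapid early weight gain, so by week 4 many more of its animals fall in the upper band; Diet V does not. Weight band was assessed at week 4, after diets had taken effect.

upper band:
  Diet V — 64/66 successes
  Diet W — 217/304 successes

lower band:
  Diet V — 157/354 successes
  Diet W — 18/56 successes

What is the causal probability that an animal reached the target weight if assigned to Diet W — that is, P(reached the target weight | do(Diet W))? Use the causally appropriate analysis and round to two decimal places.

0.65

Diet V is higher inside every week-4 weight band stratum but Diet W is higher in aggregate. Whether to stratify depends on how week-4 weight band relates to the diet.
Because the diet influences week-4 weight band, week-4 weight band is a post-treatment mediator, not a confounder. Stratifying on it would bias the estimate; the causal effect is the crude pooled difference.
So P(outcome | do(Diet W)) is just the pooled rate for Diet W: 235/360 = 0.653.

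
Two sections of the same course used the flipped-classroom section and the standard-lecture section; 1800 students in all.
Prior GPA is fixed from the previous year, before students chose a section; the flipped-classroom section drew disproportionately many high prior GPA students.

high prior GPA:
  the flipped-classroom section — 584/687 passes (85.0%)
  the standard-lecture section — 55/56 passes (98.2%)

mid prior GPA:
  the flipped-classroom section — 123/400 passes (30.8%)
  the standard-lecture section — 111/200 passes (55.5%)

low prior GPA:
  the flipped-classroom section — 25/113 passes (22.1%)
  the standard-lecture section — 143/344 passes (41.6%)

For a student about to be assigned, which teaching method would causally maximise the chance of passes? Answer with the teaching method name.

the standard-lecture section is higher inside every prior GPA band stratum but the flipped-classroom section is higher in aggregate. Whether to stratify depends on how prior GPA band relates to the teaching method.
Since prior GPA band is a pre-existing factor (not a product of the teaching method) and it affects the outcome on its own, it is a confounder. The stratified rates, not the pooled rate, identify the causal effect.
Within each level — high prior GPA: 85.0% vs 98.2%; mid prior GPA: 30.8% vs 55.5%; low prior GPA: 22.1% vs 41.6% — the standard-lecture section is higher every time.

the standard-lecture section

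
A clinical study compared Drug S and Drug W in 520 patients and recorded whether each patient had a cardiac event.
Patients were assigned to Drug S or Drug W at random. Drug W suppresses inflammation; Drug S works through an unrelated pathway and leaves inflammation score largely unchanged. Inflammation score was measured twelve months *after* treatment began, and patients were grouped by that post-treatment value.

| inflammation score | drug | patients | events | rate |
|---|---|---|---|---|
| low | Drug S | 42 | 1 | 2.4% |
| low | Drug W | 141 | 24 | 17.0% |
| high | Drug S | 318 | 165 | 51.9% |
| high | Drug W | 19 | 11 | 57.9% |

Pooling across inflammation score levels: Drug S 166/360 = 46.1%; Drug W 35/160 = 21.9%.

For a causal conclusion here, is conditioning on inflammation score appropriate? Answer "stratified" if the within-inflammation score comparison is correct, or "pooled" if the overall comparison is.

Stratifying would compare drugs among patients the drugs themselves sorted into inflammation score groups — a form of selection on an intermediate. The unconditioned pooled rates give the total causal effect.
Pooled: Drug S 46.1% vs Drug W 21.9%; Drug W is lower overall.

pooled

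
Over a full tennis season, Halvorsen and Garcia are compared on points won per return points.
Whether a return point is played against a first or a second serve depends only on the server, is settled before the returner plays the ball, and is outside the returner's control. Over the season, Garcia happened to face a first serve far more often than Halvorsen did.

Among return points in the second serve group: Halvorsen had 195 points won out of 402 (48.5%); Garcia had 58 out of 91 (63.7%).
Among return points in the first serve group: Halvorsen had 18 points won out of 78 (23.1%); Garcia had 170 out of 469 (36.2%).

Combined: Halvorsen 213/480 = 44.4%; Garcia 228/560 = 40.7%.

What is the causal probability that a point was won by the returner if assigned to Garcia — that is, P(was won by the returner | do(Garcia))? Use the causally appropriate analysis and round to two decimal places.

Garcia is higher inside every serve type stratum but Halvorsen is higher in aggregate. Whether to stratify depends on how serve type relates to the player.
Since serve type is a pre-existing factor (not a product of the player) and it affects the outcome on its own, it is a confounder. The stratified rates, not the pooled rate, identify the causal effect.
Standardising Garcia to the population serve type mix: 0.474·58/91 + 0.526·170/469 = 0.493.

0.49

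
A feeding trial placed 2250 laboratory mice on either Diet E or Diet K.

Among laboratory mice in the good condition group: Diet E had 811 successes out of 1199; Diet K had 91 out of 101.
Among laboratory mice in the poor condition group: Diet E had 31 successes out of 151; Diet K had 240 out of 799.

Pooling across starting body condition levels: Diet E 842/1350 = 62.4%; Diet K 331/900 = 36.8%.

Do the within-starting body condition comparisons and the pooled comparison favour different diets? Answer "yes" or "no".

yes

Within each starting body condition level (good condition 67.6% vs 90.1%; poor condition 20.5% vs 30.0%), Diet K has the higher rate every time. Pooled: 62.4% vs 36.8% — Diet E has the higher rate overall. The two comparisons disagree.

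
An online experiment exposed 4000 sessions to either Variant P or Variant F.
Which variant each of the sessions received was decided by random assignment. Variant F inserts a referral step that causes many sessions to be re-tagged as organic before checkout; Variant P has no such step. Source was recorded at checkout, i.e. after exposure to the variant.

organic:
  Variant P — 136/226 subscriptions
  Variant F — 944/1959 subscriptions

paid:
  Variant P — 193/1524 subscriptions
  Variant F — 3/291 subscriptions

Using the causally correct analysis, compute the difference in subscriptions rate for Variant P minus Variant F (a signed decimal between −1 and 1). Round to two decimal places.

The traffic source-specific comparison favours Variant P throughout, but the pooled figures favour Variant F. The question is whether to condition on traffic source.
Stratifying would compare variants among sessions the variants themselves sorted into traffic source groups — a form of selection on an intermediate. The unconditioned pooled rates give the total causal effect.
The causal difference is the pooled difference: 0.188 − 0.421 = -0.233.

-0.23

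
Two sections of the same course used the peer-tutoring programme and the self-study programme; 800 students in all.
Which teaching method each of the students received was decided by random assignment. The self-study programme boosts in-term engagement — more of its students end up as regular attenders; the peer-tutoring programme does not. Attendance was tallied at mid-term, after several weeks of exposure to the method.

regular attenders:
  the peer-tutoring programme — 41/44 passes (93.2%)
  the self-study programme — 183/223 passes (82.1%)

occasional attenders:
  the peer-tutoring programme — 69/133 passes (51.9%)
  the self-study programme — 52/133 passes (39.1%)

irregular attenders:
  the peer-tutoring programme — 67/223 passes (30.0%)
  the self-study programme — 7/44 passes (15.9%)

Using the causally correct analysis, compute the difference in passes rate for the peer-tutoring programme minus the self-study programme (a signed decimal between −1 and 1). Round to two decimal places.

Mid-term attendance is recorded after the teaching method and is itself shifted by it — it sits on the causal path from teaching method to outcome. Conditioning on a mediator would strip out part of the effect we want; the pooled comparison gives the total causal effect.
The causal difference is the pooled difference: 0.443 − 0.605 = -0.163.

-0.16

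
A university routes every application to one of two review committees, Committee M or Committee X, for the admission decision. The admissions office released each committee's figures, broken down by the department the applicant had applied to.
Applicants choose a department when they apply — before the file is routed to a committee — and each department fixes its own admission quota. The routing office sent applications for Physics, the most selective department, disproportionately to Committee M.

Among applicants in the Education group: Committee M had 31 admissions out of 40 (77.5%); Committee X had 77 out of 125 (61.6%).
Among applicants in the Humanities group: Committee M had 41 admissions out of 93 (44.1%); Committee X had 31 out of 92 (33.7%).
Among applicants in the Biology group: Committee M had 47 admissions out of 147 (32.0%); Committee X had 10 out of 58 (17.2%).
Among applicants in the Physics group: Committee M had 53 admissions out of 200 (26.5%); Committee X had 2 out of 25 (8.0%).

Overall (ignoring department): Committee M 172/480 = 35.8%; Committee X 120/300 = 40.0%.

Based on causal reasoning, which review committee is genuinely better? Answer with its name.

Since department is a pre-existing factor (not a product of the review committee) and it affects the outcome on its own, it is a confounder. The stratified rates, not the pooled rate, identify the causal effect.
Within each level — Education: 77.5% vs 61.6%; Humanities: 44.1% vs 33.7%; Biology: 32.0% vs 17.2%; Physics: 26.5% vs 8.0% — Committee M is higher every time.

Committee M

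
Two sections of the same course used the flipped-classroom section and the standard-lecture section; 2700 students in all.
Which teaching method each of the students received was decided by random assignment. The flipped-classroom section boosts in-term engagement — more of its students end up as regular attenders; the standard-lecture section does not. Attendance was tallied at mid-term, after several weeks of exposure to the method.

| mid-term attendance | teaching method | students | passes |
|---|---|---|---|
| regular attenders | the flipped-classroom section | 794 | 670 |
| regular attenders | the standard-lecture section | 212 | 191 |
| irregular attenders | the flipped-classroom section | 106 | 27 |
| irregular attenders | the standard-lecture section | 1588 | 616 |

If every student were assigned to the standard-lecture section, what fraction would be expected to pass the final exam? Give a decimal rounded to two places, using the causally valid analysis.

0.45

the standard-lecture section is higher inside every mid-term attendance stratum but the flipped-classroom section is higher in aggregate. Whether to stratify depends on how mid-term attendance relates to the teaching method.
The distribution of mid-term attendance is itself part of what the teaching method does — it is an intermediate outcome. Holding it fixed would remove that part of the effect; the total effect is the pooled difference.
So P(outcome | do(the standard-lecture section)) is just the pooled rate for the standard-lecture section: 807/1800 = 0.448.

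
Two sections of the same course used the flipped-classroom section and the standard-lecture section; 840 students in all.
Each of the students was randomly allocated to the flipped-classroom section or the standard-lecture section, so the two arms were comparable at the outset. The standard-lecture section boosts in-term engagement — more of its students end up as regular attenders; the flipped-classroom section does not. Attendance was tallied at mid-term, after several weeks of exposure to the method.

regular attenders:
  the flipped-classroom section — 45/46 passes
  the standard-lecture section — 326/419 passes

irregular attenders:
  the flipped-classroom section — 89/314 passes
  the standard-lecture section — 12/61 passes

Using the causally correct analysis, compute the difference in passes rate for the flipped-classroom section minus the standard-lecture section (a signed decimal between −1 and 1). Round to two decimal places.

-0.33

Mid-term attendance is recorded after the teaching method and is itself shifted by it — it sits on the causal path from teaching method to outcome. Conditioning on a mediator would strip out part of the effect we want; the pooled comparison gives the total causal effect.
The causal difference is the pooled difference: 0.372 − 0.704 = -0.332.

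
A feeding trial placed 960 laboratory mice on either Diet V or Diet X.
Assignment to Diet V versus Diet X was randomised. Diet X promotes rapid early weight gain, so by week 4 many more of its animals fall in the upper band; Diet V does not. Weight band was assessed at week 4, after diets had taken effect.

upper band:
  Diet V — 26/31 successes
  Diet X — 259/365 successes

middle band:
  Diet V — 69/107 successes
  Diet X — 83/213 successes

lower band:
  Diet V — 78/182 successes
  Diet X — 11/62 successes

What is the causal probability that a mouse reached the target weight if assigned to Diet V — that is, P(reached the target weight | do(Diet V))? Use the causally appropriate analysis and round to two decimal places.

0.54

Because the diet influences week-4 weight band, week-4 weight band is a post-treatment mediator, not a confounder. Stratifying on it would bias the estimate; the causal effect is the crude pooled difference.
So P(outcome | do(Diet V)) is just the pooled rate for Diet V: 173/320 = 0.541.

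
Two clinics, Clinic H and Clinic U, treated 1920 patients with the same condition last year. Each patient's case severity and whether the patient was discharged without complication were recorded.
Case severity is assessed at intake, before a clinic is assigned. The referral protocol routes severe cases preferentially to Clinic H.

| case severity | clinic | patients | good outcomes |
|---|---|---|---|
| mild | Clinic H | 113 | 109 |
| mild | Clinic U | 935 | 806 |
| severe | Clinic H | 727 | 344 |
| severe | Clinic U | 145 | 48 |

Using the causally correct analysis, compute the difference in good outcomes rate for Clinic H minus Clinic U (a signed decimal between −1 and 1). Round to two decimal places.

Case severity differs across clinics for reasons unrelated to any effect of the clinic itself, and it separately predicts the outcome — a classic confounder. We must compare within case severity levels.
Adjusting over the population distribution of case severity: 0.546·(0.965−0.862) + 0.454·(0.473−0.331) = +0.121.

+0.12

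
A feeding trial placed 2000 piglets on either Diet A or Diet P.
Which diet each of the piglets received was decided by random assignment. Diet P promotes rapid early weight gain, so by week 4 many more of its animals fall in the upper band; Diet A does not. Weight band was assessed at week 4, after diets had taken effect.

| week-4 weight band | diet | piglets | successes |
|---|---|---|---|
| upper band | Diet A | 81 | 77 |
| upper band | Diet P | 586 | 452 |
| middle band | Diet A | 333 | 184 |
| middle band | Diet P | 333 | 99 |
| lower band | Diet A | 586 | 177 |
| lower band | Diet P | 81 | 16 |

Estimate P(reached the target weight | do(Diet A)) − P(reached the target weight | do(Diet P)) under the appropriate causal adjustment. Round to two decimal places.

The distribution of week-4 weight band is itself part of what the diet does — it is an intermediate outcome. Holding it fixed would remove that part of the effect; the total effect is the pooled difference.
The causal difference is the pooled difference: 0.438 − 0.567 = -0.129.

-0.13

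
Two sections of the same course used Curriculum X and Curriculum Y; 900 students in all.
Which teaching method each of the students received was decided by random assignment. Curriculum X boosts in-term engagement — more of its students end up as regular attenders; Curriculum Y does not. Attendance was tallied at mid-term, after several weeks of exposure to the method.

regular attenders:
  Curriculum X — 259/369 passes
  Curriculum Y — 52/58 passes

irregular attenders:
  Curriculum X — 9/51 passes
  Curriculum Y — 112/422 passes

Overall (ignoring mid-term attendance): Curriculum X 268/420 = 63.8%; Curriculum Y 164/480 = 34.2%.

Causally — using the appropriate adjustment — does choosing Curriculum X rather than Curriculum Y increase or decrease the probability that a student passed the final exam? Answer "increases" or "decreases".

Curriculum Y is higher inside every mid-term attendance stratum but Curriculum X is higher in aggregate. Whether to stratify depends on how mid-term attendance relates to the teaching method.
Stratifying would compare teaching methods among students the teaching methods themselves sorted into mid-term attendance groups — a form of selection on an intermediate. The unconditioned pooled rates give the total causal effect.
Pooled: Curriculum X 63.8% vs Curriculum Y 34.2%; Curriculum X is higher overall.

increases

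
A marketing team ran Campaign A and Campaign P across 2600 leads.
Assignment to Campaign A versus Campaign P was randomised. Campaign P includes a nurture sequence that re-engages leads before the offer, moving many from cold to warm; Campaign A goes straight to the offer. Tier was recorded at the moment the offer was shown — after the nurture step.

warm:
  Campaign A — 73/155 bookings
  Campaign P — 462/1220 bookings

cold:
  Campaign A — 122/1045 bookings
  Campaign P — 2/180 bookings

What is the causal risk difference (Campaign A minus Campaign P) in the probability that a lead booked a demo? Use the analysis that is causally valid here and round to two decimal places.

Campaign A is higher inside every engagement tier stratum but Campaign P is higher in aggregate. Whether to stratify depends on how engagement tier relates to the campaign.
Engagement tier is recorded after the campaign and is itself shifted by it — it sits on the causal path from campaign to outcome. Conditioning on a mediator would strip out part of the effect we want; the pooled comparison gives the total causal effect.
The causal difference is the pooled difference: 0.163 − 0.331 = -0.169.

-0.17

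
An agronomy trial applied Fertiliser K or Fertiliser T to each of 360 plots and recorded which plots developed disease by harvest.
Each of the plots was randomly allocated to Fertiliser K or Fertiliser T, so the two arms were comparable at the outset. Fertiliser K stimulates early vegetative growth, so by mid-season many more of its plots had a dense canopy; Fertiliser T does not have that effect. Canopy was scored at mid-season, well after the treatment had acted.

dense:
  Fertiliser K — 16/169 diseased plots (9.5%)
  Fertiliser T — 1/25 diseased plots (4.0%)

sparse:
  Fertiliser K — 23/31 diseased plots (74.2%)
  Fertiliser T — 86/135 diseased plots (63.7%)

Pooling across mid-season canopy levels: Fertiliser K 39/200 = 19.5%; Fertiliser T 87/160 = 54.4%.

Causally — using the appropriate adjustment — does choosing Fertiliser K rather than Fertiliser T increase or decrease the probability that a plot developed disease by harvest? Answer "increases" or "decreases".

decreases

Mid-season canopy here is a post-treatment variable shaped by the fertiliser; conditioning on it would introduce bias rather than remove it. The overall comparison is the causal one.
Pooled: Fertiliser K 19.5% vs Fertiliser T 54.4%; Fertiliser K is lower overall.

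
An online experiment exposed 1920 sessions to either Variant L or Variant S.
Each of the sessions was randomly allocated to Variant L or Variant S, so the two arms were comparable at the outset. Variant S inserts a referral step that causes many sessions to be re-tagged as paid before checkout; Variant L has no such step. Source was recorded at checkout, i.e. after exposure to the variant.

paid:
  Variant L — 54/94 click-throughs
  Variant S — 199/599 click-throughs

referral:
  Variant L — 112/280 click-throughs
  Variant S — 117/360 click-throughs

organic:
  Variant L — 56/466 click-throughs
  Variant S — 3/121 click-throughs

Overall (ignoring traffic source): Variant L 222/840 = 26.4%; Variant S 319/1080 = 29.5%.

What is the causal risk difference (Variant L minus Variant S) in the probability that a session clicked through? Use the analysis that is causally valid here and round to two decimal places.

The stratified and pooled comparisons disagree (Variant L wins within each traffic source; Variant S wins overall), so the answer turns on the causal role of traffic source.
The distribution of traffic source is itself part of what the variant does — it is an intermediate outcome. Holding it fixed would remove that part of the effect; the total effect is the pooled difference.
The causal difference is the pooled difference: 0.264 − 0.295 = -0.031.

-0.03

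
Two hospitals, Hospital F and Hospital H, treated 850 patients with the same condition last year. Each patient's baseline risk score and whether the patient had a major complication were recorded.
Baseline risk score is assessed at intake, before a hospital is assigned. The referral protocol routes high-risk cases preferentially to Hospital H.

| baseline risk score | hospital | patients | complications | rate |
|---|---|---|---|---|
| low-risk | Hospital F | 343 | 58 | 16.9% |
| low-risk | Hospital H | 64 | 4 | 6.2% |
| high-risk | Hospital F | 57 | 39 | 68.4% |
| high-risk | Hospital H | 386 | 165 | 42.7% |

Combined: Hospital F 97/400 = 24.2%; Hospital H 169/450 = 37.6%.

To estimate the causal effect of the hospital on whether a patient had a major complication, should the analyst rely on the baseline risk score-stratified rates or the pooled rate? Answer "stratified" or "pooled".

The imbalance in baseline risk score arose from how patients were allocated, not from anything the hospital did; and baseline risk score independently affects the outcome. The pooled gap is confounded — condition on baseline risk score.
Within each level — low-risk: 16.9% vs 6.2%; high-risk: 68.4% vs 42.7% — Hospital H is lower every time.

stratified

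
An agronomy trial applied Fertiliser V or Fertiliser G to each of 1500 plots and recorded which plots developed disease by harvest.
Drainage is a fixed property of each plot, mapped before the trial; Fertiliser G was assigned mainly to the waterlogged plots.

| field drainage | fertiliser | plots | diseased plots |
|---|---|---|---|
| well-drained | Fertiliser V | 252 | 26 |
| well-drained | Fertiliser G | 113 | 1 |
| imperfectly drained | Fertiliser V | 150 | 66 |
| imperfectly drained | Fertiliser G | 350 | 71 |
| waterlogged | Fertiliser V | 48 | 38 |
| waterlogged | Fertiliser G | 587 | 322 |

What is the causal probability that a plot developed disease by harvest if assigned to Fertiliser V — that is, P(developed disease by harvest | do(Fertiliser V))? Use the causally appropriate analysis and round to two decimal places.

Field drainage satisfies the back-door criterion: it is not a descendant of the fertiliser, and it blocks the spurious path from fertiliser to outcome. Adjusting for it (i.e., using the within-field drainage rates) gives the causal effect.
Standardising Fertiliser V to the population field drainage mix: 0.243·26/252 + 0.333·66/150 + 0.423·38/48 = 0.507.

0.51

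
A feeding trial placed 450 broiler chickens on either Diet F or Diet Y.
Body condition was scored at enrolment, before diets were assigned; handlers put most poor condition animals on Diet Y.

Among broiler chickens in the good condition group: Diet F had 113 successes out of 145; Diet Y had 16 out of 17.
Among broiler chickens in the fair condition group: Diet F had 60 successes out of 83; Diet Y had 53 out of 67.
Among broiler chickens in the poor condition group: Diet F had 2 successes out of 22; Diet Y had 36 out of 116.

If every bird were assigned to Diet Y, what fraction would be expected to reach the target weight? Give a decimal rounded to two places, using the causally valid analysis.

Starting body condition is set before the diet has any effect — it is not caused by the diet — and it independently drives the outcome. That makes it a confounder, so the causal comparison is within starting body condition levels.
Standardising Diet Y to the population starting body condition mix: 0.360·16/17 + 0.333·53/67 + 0.307·36/116 = 0.698.

0.70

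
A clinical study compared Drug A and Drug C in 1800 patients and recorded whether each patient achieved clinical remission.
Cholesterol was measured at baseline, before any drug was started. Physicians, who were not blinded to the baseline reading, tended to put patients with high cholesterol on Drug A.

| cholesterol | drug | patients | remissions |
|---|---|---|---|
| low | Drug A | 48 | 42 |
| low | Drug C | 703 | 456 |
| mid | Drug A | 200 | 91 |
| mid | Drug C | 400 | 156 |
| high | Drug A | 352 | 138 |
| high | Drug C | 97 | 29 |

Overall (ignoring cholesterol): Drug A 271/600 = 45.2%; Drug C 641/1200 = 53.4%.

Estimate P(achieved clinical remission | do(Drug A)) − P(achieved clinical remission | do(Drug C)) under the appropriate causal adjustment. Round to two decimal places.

Within every cholesterol level Drug A has the higher rate, yet pooled Drug C does — Simpson's reversal.
Since cholesterol is a pre-existing factor (not a product of the drug) and it affects the outcome on its own, it is a confounder. The stratified rates, not the pooled rate, identify the causal effect.
Adjusting over the population distribution of cholesterol: 0.417·(0.875−0.649) + 0.333·(0.455−0.390) + 0.249·(0.392−0.299) = +0.139.

+0.14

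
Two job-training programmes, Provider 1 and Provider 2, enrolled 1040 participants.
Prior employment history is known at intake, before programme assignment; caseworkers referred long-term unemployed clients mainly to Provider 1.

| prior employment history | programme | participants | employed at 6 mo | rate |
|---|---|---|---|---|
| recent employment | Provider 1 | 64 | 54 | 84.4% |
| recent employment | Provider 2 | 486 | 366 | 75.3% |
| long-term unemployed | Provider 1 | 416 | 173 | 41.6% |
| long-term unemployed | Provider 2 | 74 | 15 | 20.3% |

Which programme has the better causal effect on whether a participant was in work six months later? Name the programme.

Provider 1

The stratified and pooled comparisons disagree (Provider 1 wins within each prior employment history; Provider 2 wins overall), so the answer turns on the causal role of prior employment history.
The imbalance in prior employment history arose from how participants were allocated, not from anything the programme did; and prior employment history independently affects the outcome. The pooled gap is confounded — condition on prior employment history.
Within each level — recent employment: 84.4% vs 75.3%; long-term unemployed: 41.6% vs 20.3% — Provider 1 is higher every time.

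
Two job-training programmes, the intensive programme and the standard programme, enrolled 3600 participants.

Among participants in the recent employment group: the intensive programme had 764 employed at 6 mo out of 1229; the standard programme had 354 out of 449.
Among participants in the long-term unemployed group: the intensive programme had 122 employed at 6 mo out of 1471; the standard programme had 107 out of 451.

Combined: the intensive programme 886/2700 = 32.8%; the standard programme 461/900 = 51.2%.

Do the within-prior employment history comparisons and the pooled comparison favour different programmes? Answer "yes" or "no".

no

Within each prior employment history level (recent employment 62.2% vs 78.8%; long-term unemployed 8.3% vs 23.7%), the standard programme has the higher rate every time. Pooled: 32.8% vs 51.2% — the standard programme has the higher rate overall. They agree.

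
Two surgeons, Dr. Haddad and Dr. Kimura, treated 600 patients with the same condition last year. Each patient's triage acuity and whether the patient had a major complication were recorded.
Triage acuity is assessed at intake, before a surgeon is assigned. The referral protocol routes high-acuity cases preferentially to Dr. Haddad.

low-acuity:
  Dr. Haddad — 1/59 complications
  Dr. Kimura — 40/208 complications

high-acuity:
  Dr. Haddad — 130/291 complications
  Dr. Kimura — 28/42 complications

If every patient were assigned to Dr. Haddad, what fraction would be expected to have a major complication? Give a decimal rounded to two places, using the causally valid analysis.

Triage acuity is set before the surgeon has any effect — it is not caused by the surgeon — and it independently drives the outcome. That makes it a confounder, so the causal comparison is within triage acuity levels.
Standardising Dr. Haddad to the population triage acuity mix: 0.445·1/59 + 0.555·130/291 = 0.255.

0.26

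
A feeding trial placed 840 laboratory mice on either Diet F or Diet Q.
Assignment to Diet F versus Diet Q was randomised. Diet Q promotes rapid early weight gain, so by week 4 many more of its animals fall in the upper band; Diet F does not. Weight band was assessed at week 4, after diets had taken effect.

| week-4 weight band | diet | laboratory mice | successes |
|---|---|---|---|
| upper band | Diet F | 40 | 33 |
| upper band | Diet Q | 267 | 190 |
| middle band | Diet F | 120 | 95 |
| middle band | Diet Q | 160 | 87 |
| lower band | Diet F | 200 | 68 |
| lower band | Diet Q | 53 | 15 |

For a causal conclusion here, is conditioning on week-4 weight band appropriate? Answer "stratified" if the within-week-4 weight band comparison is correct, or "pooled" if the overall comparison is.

pooled

Because the diet influences week-4 weight band, week-4 weight band is a post-treatment mediator, not a confounder. Stratifying on it would bias the estimate; the causal effect is the crude pooled difference.
Pooled: Diet F 54.4% vs Diet Q 60.8%; Diet Q is higher overall.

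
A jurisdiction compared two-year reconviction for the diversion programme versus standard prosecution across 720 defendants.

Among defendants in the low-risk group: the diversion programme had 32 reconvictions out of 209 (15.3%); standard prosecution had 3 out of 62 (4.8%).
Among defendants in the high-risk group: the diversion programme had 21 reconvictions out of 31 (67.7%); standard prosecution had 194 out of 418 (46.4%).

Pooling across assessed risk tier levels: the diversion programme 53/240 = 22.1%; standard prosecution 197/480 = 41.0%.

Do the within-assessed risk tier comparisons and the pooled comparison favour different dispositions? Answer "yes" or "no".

Within each assessed risk tier level (low-risk 15.3% vs 4.8%; high-risk 67.7% vs 46.4%), standard prosecution has the lower rate every time. Pooled: 22.1% vs 41.0% — the diversion programme has the lower rate overall. The two comparisons disagree.

yes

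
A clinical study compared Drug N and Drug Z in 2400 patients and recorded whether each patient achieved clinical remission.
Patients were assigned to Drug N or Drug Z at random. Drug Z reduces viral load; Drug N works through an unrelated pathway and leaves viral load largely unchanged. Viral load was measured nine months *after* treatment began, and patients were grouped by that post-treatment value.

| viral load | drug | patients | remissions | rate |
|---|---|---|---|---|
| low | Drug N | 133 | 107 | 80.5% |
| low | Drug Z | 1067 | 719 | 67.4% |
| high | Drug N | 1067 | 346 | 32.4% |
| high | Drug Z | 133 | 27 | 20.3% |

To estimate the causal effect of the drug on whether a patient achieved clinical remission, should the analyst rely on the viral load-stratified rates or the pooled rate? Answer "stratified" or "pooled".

Viral load here is a post-treatment variable shaped by the drug; conditioning on it would introduce bias rather than remove it. The overall comparison is the causal one.
Pooled: Drug N 37.8% vs Drug Z 62.2%; Drug Z is higher overall.

pooled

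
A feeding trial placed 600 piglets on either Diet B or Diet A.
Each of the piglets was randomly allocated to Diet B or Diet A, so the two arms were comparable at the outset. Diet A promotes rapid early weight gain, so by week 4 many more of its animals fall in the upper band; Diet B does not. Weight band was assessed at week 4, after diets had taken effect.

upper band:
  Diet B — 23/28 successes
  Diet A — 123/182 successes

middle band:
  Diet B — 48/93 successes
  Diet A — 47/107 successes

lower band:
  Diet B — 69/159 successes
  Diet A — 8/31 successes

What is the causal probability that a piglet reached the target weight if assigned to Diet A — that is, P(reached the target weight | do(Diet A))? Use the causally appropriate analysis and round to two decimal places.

0.56

The stratified and pooled comparisons disagree (Diet B wins within each week-4 weight band; Diet A wins overall), so the answer turns on the causal role of week-4 weight band.
Week-4 weight band is recorded after the diet and is itself shifted by it — it sits on the causal path from diet to outcome. Conditioning on a mediator would strip out part of the effect we want; the pooled comparison gives the total causal effect.
So P(outcome | do(Diet A)) is just the pooled rate for Diet A: 178/320 = 0.556.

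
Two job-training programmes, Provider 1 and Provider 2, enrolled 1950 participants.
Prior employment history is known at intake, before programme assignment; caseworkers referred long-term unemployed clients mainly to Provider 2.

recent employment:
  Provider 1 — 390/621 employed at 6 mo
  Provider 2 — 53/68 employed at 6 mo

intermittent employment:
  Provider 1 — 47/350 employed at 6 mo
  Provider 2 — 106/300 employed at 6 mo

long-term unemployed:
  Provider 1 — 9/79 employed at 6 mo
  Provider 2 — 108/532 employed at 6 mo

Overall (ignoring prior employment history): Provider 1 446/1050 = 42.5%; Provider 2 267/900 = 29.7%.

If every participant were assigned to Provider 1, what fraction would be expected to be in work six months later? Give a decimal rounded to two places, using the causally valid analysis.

0.30

The imbalance in prior employment history arose from how participants were allocated, not from anything the programme did; and prior employment history independently affects the outcome. The pooled gap is confounded — condition on prior employment history.
Standardising Provider 1 to the population prior employment history mix: 0.353·390/621 + 0.333·47/350 + 0.313·9/79 = 0.302.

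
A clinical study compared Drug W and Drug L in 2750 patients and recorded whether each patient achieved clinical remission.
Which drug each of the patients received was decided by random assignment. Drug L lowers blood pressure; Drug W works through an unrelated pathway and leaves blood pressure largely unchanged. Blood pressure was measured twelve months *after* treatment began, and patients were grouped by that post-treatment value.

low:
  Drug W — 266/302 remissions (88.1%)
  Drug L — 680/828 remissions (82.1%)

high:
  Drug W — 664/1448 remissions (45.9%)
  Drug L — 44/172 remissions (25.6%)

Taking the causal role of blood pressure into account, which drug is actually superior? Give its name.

Blood pressure is downstream of the drug. One should not condition on a consequence of treatment, so the overall rates are the right comparison.
Pooled: Drug W 53.1% vs Drug L 72.4%; Drug L is higher overall.

Drug L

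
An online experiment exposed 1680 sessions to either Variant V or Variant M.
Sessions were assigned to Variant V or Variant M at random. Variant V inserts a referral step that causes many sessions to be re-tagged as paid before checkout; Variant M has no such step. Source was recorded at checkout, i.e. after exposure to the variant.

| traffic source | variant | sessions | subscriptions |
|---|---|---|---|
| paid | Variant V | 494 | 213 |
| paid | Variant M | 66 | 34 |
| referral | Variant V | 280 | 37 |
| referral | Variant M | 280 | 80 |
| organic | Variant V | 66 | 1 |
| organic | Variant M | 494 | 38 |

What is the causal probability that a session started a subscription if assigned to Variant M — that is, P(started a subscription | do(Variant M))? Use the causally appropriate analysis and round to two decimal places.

Variant M is higher inside every traffic source stratum but Variant V is higher in aggregate. Whether to stratify depends on how traffic source relates to the variant.
Traffic source lies on the pathway variant → traffic source → outcome, so adjusting for it blocks the indirect effect. For the total causal effect of variant, use the unadjusted pooled rates.
So P(outcome | do(Variant M)) is just the pooled rate for Variant M: 152/840 = 0.181.

0.18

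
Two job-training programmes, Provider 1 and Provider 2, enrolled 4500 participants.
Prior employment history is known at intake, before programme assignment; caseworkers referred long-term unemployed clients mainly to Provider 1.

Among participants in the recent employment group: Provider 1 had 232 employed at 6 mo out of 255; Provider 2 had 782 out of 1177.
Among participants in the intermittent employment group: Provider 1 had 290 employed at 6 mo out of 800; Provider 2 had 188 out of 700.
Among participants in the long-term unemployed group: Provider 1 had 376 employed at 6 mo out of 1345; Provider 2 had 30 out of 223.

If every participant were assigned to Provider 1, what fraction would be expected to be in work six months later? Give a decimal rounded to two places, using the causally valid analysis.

Prior employment history satisfies the back-door criterion: it is not a descendant of the programme, and it blocks the spurious path from programme to outcome. Adjusting for it (i.e., using the within-prior employment history rates) gives the causal effect.
Standardising Provider 1 to the population prior employment history mix: 0.318·232/255 + 0.333·290/800 + 0.348·376/1345 = 0.508.

0.51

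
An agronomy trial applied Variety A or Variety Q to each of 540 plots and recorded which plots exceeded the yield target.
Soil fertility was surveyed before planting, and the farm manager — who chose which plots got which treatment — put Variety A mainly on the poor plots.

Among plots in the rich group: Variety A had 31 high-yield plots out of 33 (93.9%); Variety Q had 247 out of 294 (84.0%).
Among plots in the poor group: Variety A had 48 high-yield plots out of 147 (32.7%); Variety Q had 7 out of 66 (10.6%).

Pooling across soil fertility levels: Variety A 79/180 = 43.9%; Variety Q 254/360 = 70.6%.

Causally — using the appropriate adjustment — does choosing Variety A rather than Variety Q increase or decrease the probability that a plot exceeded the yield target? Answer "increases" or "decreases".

The imbalance in soil fertility arose from how plots were allocated, not from anything the variety did; and soil fertility independently affects the outcome. The pooled gap is confounded — condition on soil fertility.
Within each level — rich: 93.9% vs 84.0%; poor: 32.7% vs 10.6% — Variety A is higher every time.

increases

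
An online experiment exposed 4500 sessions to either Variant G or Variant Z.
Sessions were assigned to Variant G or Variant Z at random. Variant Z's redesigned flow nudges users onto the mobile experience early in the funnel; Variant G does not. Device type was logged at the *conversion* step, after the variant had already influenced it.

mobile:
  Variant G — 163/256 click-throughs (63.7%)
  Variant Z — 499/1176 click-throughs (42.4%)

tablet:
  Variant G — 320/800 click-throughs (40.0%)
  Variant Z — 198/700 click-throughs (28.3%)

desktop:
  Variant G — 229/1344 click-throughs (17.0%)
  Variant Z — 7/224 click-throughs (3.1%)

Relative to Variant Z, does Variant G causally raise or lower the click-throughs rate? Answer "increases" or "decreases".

Device type here is a post-treatment variable shaped by the variant; conditioning on it would introduce bias rather than remove it. The overall comparison is the causal one.
Pooled: Variant G 29.7% vs Variant Z 33.5%; Variant Z is higher overall.

decreases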